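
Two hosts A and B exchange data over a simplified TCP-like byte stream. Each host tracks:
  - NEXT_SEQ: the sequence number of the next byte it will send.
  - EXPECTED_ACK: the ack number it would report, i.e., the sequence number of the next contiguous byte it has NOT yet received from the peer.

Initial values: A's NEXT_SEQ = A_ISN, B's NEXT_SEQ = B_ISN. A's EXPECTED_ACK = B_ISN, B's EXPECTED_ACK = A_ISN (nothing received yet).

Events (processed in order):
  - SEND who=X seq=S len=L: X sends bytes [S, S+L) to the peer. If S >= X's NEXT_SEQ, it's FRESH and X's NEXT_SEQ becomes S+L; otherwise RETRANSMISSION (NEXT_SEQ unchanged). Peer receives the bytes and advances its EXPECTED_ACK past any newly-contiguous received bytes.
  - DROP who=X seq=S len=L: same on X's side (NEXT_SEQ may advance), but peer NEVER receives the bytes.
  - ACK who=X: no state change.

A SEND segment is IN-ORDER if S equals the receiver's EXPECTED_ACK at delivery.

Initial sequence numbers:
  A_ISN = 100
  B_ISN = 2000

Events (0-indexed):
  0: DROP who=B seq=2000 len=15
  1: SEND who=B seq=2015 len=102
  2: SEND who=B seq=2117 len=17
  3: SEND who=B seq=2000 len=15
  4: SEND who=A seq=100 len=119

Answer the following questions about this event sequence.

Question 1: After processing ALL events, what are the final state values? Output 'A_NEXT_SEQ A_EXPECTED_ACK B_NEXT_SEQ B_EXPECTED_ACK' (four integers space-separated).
Answer: 219 2134 2134 219

Derivation:
After event 0: A_seq=100 A_ack=2000 B_seq=2015 B_ack=100
After event 1: A_seq=100 A_ack=2000 B_seq=2117 B_ack=100
After event 2: A_seq=100 A_ack=2000 B_seq=2134 B_ack=100
After event 3: A_seq=100 A_ack=2134 B_seq=2134 B_ack=100
After event 4: A_seq=219 A_ack=2134 B_seq=2134 B_ack=219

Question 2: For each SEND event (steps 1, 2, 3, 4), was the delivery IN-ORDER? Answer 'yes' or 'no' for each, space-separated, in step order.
Answer: no no yes yes

Derivation:
Step 1: SEND seq=2015 -> out-of-order
Step 2: SEND seq=2117 -> out-of-order
Step 3: SEND seq=2000 -> in-order
Step 4: SEND seq=100 -> in-order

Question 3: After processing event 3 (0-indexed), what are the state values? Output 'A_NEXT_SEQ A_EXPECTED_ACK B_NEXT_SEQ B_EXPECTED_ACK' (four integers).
After event 0: A_seq=100 A_ack=2000 B_seq=2015 B_ack=100
After event 1: A_seq=100 A_ack=2000 B_seq=2117 B_ack=100
After event 2: A_seq=100 A_ack=2000 B_seq=2134 B_ack=100
After event 3: A_seq=100 A_ack=2134 B_seq=2134 B_ack=100

100 2134 2134 100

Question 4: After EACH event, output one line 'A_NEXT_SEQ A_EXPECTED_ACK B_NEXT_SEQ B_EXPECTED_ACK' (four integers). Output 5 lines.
100 2000 2015 100
100 2000 2117 100
100 2000 2134 100
100 2134 2134 100
219 2134 2134 219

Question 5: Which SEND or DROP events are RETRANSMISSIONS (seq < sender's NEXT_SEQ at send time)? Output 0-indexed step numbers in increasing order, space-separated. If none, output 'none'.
Answer: 3

Derivation:
Step 0: DROP seq=2000 -> fresh
Step 1: SEND seq=2015 -> fresh
Step 2: SEND seq=2117 -> fresh
Step 3: SEND seq=2000 -> retransmit
Step 4: SEND seq=100 -> fresh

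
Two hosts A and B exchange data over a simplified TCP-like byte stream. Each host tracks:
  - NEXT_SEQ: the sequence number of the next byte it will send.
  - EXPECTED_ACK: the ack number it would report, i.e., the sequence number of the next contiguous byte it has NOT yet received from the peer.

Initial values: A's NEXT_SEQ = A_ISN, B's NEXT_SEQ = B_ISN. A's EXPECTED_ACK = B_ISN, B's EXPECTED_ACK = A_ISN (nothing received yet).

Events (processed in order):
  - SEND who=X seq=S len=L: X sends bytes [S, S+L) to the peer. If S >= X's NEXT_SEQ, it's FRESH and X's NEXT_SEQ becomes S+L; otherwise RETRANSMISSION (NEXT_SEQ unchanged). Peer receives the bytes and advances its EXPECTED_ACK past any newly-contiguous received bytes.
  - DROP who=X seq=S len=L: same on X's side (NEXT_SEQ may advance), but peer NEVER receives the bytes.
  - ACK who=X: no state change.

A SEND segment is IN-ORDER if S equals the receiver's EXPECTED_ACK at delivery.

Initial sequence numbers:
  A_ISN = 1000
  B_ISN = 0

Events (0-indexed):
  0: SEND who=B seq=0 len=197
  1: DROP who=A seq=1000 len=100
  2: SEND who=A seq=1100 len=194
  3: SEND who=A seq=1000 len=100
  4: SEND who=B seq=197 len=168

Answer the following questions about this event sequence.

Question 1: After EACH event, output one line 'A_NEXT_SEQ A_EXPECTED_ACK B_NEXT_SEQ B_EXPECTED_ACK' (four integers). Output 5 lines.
1000 197 197 1000
1100 197 197 1000
1294 197 197 1000
1294 197 197 1294
1294 365 365 1294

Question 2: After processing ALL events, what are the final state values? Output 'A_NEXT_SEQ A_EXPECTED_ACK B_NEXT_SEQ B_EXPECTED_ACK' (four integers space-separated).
After event 0: A_seq=1000 A_ack=197 B_seq=197 B_ack=1000
After event 1: A_seq=1100 A_ack=197 B_seq=197 B_ack=1000
After event 2: A_seq=1294 A_ack=197 B_seq=197 B_ack=1000
After event 3: A_seq=1294 A_ack=197 B_seq=197 B_ack=1294
After event 4: A_seq=1294 A_ack=365 B_seq=365 B_ack=1294

Answer: 1294 365 365 1294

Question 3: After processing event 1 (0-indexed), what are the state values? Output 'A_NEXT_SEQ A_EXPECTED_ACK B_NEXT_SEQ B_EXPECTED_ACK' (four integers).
After event 0: A_seq=1000 A_ack=197 B_seq=197 B_ack=1000
After event 1: A_seq=1100 A_ack=197 B_seq=197 B_ack=1000

1100 197 197 1000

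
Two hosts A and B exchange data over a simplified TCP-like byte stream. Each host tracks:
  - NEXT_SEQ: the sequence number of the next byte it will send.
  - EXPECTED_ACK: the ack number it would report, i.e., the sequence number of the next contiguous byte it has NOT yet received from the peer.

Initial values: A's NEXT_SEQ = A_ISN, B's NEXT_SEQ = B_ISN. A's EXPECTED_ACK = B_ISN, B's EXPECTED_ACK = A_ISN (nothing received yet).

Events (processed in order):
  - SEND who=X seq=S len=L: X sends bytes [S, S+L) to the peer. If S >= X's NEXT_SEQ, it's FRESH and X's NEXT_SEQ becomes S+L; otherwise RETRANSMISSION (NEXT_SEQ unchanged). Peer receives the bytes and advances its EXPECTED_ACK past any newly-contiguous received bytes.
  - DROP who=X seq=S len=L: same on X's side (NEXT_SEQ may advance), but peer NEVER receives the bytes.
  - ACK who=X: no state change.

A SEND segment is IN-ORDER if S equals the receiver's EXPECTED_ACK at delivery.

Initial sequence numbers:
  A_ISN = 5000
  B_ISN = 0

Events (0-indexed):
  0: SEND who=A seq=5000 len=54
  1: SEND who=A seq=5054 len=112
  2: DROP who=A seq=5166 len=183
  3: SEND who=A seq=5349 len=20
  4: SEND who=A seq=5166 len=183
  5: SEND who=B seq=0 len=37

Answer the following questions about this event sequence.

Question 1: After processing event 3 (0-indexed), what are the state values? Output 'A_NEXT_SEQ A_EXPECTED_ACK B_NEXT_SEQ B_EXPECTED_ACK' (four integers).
After event 0: A_seq=5054 A_ack=0 B_seq=0 B_ack=5054
After event 1: A_seq=5166 A_ack=0 B_seq=0 B_ack=5166
After event 2: A_seq=5349 A_ack=0 B_seq=0 B_ack=5166
After event 3: A_seq=5369 A_ack=0 B_seq=0 B_ack=5166

5369 0 0 5166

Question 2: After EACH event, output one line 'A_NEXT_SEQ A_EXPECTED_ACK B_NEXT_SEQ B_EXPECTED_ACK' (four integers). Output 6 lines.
5054 0 0 5054
5166 0 0 5166
5349 0 0 5166
5369 0 0 5166
5369 0 0 5369
5369 37 37 5369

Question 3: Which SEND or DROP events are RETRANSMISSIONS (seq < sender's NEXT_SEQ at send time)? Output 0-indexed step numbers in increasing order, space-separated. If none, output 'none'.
Answer: 4

Derivation:
Step 0: SEND seq=5000 -> fresh
Step 1: SEND seq=5054 -> fresh
Step 2: DROP seq=5166 -> fresh
Step 3: SEND seq=5349 -> fresh
Step 4: SEND seq=5166 -> retransmit
Step 5: SEND seq=0 -> fresh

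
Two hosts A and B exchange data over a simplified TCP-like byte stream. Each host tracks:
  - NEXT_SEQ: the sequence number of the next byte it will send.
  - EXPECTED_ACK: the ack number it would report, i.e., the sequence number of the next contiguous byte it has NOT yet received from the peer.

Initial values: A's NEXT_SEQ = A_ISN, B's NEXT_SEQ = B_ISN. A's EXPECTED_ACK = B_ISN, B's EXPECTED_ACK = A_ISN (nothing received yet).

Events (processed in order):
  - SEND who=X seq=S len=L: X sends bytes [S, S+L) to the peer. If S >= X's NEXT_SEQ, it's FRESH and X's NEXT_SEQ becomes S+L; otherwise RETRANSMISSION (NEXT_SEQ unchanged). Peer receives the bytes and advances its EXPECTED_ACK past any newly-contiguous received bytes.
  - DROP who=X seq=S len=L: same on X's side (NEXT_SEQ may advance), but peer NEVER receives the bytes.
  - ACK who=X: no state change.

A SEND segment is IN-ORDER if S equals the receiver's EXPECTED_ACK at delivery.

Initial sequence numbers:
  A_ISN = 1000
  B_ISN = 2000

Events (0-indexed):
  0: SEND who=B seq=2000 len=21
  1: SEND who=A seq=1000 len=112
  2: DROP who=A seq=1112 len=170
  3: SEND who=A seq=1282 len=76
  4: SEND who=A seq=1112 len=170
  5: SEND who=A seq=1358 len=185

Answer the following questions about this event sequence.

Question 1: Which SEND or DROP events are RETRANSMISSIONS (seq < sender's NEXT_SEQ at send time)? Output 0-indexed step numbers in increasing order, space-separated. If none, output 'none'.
Answer: 4

Derivation:
Step 0: SEND seq=2000 -> fresh
Step 1: SEND seq=1000 -> fresh
Step 2: DROP seq=1112 -> fresh
Step 3: SEND seq=1282 -> fresh
Step 4: SEND seq=1112 -> retransmit
Step 5: SEND seq=1358 -> fresh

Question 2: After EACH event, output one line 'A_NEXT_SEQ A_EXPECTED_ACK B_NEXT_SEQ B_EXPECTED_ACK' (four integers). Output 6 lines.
1000 2021 2021 1000
1112 2021 2021 1112
1282 2021 2021 1112
1358 2021 2021 1112
1358 2021 2021 1358
1543 2021 2021 1543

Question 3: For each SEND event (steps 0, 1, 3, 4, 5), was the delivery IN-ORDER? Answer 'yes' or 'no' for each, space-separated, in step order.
Step 0: SEND seq=2000 -> in-order
Step 1: SEND seq=1000 -> in-order
Step 3: SEND seq=1282 -> out-of-order
Step 4: SEND seq=1112 -> in-order
Step 5: SEND seq=1358 -> in-order

Answer: yes yes no yes yes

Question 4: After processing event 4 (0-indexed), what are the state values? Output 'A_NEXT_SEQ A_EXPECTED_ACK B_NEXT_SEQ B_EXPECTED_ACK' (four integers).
After event 0: A_seq=1000 A_ack=2021 B_seq=2021 B_ack=1000
After event 1: A_seq=1112 A_ack=2021 B_seq=2021 B_ack=1112
After event 2: A_seq=1282 A_ack=2021 B_seq=2021 B_ack=1112
After event 3: A_seq=1358 A_ack=2021 B_seq=2021 B_ack=1112
After event 4: A_seq=1358 A_ack=2021 B_seq=2021 B_ack=1358

1358 2021 2021 1358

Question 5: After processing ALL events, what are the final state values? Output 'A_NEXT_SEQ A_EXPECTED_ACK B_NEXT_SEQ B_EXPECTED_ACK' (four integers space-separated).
After event 0: A_seq=1000 A_ack=2021 B_seq=2021 B_ack=1000
After event 1: A_seq=1112 A_ack=2021 B_seq=2021 B_ack=1112
After event 2: A_seq=1282 A_ack=2021 B_seq=2021 B_ack=1112
After event 3: A_seq=1358 A_ack=2021 B_seq=2021 B_ack=1112
After event 4: A_seq=1358 A_ack=2021 B_seq=2021 B_ack=1358
After event 5: A_seq=1543 A_ack=2021 B_seq=2021 B_ack=1543

Answer: 1543 2021 2021 1543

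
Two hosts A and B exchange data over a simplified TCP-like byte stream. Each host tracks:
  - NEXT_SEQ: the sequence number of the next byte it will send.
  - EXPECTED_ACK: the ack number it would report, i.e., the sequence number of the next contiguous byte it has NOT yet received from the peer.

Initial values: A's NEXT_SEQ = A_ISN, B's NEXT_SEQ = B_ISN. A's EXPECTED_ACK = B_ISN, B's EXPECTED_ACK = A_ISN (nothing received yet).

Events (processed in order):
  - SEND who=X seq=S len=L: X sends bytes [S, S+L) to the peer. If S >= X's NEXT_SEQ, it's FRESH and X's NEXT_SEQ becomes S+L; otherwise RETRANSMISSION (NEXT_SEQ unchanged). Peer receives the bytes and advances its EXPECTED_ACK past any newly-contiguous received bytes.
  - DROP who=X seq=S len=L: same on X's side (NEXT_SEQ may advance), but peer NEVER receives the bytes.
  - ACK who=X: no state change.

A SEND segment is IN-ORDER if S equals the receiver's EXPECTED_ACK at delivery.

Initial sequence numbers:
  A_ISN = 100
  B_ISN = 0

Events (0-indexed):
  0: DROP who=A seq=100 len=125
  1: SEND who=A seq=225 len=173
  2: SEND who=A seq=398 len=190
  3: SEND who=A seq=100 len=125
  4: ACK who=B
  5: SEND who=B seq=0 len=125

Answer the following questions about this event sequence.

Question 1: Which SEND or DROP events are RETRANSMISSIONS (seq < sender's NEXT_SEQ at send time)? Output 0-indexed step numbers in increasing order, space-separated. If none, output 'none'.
Step 0: DROP seq=100 -> fresh
Step 1: SEND seq=225 -> fresh
Step 2: SEND seq=398 -> fresh
Step 3: SEND seq=100 -> retransmit
Step 5: SEND seq=0 -> fresh

Answer: 3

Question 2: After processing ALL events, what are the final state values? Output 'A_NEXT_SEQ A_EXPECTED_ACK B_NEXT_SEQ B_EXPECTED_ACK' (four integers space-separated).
Answer: 588 125 125 588

Derivation:
After event 0: A_seq=225 A_ack=0 B_seq=0 B_ack=100
After event 1: A_seq=398 A_ack=0 B_seq=0 B_ack=100
After event 2: A_seq=588 A_ack=0 B_seq=0 B_ack=100
After event 3: A_seq=588 A_ack=0 B_seq=0 B_ack=588
After event 4: A_seq=588 A_ack=0 B_seq=0 B_ack=588
After event 5: A_seq=588 A_ack=125 B_seq=125 B_ack=588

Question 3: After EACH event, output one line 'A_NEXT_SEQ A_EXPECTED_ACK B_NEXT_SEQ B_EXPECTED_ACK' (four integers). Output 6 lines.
225 0 0 100
398 0 0 100
588 0 0 100
588 0 0 588
588 0 0 588
588 125 125 588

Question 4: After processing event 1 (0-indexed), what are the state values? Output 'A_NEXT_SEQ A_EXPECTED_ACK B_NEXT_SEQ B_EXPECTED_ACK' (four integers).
After event 0: A_seq=225 A_ack=0 B_seq=0 B_ack=100
After event 1: A_seq=398 A_ack=0 B_seq=0 B_ack=100

398 0 0 100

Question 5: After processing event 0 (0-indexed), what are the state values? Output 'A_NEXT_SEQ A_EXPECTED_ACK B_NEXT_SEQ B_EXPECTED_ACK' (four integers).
After event 0: A_seq=225 A_ack=0 B_seq=0 B_ack=100

225 0 0 100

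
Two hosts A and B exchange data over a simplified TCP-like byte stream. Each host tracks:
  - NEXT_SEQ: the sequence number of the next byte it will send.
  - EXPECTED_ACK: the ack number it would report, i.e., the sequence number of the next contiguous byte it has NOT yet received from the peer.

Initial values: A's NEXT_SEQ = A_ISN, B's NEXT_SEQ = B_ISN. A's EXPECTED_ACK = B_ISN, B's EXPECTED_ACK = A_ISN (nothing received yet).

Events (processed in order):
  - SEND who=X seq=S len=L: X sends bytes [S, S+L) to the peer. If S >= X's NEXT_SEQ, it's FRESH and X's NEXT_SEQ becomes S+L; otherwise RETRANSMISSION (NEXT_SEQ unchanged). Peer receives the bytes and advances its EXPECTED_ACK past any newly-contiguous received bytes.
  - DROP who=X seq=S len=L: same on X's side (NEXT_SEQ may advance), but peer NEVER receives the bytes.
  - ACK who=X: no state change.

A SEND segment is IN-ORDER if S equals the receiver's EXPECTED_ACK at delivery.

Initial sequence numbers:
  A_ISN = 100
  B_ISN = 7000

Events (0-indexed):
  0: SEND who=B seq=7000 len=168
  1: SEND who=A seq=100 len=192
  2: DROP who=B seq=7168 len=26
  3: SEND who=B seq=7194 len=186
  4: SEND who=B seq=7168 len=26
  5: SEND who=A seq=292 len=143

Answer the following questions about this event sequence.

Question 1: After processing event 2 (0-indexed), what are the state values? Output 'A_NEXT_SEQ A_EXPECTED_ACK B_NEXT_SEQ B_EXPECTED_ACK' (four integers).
After event 0: A_seq=100 A_ack=7168 B_seq=7168 B_ack=100
After event 1: A_seq=292 A_ack=7168 B_seq=7168 B_ack=292
After event 2: A_seq=292 A_ack=7168 B_seq=7194 B_ack=292

292 7168 7194 292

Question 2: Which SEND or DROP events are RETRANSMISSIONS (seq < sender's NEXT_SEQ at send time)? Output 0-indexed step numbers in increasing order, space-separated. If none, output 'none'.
Step 0: SEND seq=7000 -> fresh
Step 1: SEND seq=100 -> fresh
Step 2: DROP seq=7168 -> fresh
Step 3: SEND seq=7194 -> fresh
Step 4: SEND seq=7168 -> retransmit
Step 5: SEND seq=292 -> fresh

Answer: 4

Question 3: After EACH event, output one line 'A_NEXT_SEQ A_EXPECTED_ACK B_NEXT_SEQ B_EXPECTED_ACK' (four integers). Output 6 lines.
100 7168 7168 100
292 7168 7168 292
292 7168 7194 292
292 7168 7380 292
292 7380 7380 292
435 7380 7380 435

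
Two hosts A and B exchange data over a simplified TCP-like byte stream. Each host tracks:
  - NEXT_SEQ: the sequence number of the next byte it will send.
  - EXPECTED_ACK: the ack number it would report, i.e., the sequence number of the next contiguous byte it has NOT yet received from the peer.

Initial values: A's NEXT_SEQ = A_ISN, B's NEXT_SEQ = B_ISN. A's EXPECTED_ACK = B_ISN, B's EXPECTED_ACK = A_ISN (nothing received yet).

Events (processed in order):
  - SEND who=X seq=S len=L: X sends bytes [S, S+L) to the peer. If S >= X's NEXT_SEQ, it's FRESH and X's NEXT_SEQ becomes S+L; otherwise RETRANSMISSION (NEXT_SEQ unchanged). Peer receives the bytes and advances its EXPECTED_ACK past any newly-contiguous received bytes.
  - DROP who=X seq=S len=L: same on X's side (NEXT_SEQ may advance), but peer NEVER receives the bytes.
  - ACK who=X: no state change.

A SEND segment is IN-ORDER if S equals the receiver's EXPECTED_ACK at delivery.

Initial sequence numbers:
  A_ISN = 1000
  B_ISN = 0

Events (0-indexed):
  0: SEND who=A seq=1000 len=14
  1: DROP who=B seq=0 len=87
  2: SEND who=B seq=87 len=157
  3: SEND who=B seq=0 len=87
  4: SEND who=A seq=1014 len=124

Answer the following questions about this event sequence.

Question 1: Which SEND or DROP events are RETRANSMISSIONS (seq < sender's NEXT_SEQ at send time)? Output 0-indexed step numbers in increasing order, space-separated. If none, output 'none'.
Step 0: SEND seq=1000 -> fresh
Step 1: DROP seq=0 -> fresh
Step 2: SEND seq=87 -> fresh
Step 3: SEND seq=0 -> retransmit
Step 4: SEND seq=1014 -> fresh

Answer: 3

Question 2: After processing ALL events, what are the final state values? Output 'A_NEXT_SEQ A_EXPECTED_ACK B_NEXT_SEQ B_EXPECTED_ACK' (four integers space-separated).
After event 0: A_seq=1014 A_ack=0 B_seq=0 B_ack=1014
After event 1: A_seq=1014 A_ack=0 B_seq=87 B_ack=1014
After event 2: A_seq=1014 A_ack=0 B_seq=244 B_ack=1014
After event 3: A_seq=1014 A_ack=244 B_seq=244 B_ack=1014
After event 4: A_seq=1138 A_ack=244 B_seq=244 B_ack=1138

Answer: 1138 244 244 1138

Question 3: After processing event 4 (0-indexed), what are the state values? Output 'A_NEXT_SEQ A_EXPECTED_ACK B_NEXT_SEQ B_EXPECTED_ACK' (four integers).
After event 0: A_seq=1014 A_ack=0 B_seq=0 B_ack=1014
After event 1: A_seq=1014 A_ack=0 B_seq=87 B_ack=1014
After event 2: A_seq=1014 A_ack=0 B_seq=244 B_ack=1014
After event 3: A_seq=1014 A_ack=244 B_seq=244 B_ack=1014
After event 4: A_seq=1138 A_ack=244 B_seq=244 B_ack=1138

1138 244 244 1138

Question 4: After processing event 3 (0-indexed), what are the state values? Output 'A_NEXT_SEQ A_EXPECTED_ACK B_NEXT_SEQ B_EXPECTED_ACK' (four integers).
After event 0: A_seq=1014 A_ack=0 B_seq=0 B_ack=1014
After event 1: A_seq=1014 A_ack=0 B_seq=87 B_ack=1014
After event 2: A_seq=1014 A_ack=0 B_seq=244 B_ack=1014
After event 3: A_seq=1014 A_ack=244 B_seq=244 B_ack=1014

1014 244 244 1014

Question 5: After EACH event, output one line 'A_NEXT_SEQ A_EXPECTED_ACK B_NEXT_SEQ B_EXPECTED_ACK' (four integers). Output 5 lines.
1014 0 0 1014
1014 0 87 1014
1014 0 244 1014
1014 244 244 1014
1138 244 244 1138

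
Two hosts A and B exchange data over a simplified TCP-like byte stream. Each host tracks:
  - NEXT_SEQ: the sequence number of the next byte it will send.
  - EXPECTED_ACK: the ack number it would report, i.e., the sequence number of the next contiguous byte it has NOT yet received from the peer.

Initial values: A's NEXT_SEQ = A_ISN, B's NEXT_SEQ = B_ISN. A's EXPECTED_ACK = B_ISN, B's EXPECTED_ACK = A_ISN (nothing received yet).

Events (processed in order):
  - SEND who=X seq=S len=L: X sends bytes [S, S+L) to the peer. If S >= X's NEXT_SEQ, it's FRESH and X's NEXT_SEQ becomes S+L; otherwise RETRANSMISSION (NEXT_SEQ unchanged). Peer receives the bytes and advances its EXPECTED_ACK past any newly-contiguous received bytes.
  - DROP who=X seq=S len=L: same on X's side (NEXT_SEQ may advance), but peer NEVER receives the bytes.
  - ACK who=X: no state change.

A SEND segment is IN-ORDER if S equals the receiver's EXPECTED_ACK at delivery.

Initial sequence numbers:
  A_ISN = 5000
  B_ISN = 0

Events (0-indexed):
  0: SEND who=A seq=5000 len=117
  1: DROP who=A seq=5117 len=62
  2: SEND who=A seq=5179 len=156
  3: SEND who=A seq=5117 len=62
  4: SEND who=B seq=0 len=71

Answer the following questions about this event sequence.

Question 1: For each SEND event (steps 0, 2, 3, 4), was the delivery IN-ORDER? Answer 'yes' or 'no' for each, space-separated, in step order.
Answer: yes no yes yes

Derivation:
Step 0: SEND seq=5000 -> in-order
Step 2: SEND seq=5179 -> out-of-order
Step 3: SEND seq=5117 -> in-order
Step 4: SEND seq=0 -> in-order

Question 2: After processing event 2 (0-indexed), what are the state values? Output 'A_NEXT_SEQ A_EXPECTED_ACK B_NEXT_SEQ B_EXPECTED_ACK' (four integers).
After event 0: A_seq=5117 A_ack=0 B_seq=0 B_ack=5117
After event 1: A_seq=5179 A_ack=0 B_seq=0 B_ack=5117
After event 2: A_seq=5335 A_ack=0 B_seq=0 B_ack=5117

5335 0 0 5117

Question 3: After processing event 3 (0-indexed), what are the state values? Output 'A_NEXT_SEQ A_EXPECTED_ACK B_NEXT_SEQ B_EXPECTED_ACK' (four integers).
After event 0: A_seq=5117 A_ack=0 B_seq=0 B_ack=5117
After event 1: A_seq=5179 A_ack=0 B_seq=0 B_ack=5117
After event 2: A_seq=5335 A_ack=0 B_seq=0 B_ack=5117
After event 3: A_seq=5335 A_ack=0 B_seq=0 B_ack=5335

5335 0 0 5335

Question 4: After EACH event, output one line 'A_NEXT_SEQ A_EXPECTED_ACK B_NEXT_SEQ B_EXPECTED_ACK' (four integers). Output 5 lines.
5117 0 0 5117
5179 0 0 5117
5335 0 0 5117
5335 0 0 5335
5335 71 71 5335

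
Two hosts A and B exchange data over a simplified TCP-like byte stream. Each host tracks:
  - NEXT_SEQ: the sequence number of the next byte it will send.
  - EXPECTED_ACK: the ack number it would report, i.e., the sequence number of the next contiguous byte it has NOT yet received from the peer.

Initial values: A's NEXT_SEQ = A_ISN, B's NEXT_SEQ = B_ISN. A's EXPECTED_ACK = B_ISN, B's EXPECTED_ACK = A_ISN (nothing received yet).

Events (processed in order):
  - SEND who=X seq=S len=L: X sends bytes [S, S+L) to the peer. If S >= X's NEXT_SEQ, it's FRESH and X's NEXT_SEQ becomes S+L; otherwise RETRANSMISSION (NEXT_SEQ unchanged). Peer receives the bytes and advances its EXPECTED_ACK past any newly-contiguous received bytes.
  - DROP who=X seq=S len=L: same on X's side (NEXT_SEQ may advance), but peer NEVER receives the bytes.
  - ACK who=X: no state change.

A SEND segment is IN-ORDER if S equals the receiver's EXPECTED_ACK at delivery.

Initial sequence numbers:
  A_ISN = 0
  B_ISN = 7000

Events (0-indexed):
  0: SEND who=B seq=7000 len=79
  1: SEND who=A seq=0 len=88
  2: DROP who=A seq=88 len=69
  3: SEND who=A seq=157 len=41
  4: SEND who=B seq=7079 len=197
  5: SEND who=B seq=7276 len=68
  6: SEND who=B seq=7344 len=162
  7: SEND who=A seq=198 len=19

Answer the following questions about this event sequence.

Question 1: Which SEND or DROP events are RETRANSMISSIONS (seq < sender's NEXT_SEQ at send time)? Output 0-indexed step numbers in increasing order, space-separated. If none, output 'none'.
Step 0: SEND seq=7000 -> fresh
Step 1: SEND seq=0 -> fresh
Step 2: DROP seq=88 -> fresh
Step 3: SEND seq=157 -> fresh
Step 4: SEND seq=7079 -> fresh
Step 5: SEND seq=7276 -> fresh
Step 6: SEND seq=7344 -> fresh
Step 7: SEND seq=198 -> fresh

Answer: none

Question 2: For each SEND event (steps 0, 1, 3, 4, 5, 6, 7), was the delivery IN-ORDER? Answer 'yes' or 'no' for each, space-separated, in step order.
Step 0: SEND seq=7000 -> in-order
Step 1: SEND seq=0 -> in-order
Step 3: SEND seq=157 -> out-of-order
Step 4: SEND seq=7079 -> in-order
Step 5: SEND seq=7276 -> in-order
Step 6: SEND seq=7344 -> in-order
Step 7: SEND seq=198 -> out-of-order

Answer: yes yes no yes yes yes no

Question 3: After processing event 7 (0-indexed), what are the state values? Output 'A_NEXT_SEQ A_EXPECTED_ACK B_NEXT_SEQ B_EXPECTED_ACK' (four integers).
After event 0: A_seq=0 A_ack=7079 B_seq=7079 B_ack=0
After event 1: A_seq=88 A_ack=7079 B_seq=7079 B_ack=88
After event 2: A_seq=157 A_ack=7079 B_seq=7079 B_ack=88
After event 3: A_seq=198 A_ack=7079 B_seq=7079 B_ack=88
After event 4: A_seq=198 A_ack=7276 B_seq=7276 B_ack=88
After event 5: A_seq=198 A_ack=7344 B_seq=7344 B_ack=88
After event 6: A_seq=198 A_ack=7506 B_seq=7506 B_ack=88
After event 7: A_seq=217 A_ack=7506 B_seq=7506 B_ack=88

217 7506 7506 88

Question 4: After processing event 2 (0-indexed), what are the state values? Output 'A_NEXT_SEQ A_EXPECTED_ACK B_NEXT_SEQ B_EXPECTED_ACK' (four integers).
After event 0: A_seq=0 A_ack=7079 B_seq=7079 B_ack=0
After event 1: A_seq=88 A_ack=7079 B_seq=7079 B_ack=88
After event 2: A_seq=157 A_ack=7079 B_seq=7079 B_ack=88

157 7079 7079 88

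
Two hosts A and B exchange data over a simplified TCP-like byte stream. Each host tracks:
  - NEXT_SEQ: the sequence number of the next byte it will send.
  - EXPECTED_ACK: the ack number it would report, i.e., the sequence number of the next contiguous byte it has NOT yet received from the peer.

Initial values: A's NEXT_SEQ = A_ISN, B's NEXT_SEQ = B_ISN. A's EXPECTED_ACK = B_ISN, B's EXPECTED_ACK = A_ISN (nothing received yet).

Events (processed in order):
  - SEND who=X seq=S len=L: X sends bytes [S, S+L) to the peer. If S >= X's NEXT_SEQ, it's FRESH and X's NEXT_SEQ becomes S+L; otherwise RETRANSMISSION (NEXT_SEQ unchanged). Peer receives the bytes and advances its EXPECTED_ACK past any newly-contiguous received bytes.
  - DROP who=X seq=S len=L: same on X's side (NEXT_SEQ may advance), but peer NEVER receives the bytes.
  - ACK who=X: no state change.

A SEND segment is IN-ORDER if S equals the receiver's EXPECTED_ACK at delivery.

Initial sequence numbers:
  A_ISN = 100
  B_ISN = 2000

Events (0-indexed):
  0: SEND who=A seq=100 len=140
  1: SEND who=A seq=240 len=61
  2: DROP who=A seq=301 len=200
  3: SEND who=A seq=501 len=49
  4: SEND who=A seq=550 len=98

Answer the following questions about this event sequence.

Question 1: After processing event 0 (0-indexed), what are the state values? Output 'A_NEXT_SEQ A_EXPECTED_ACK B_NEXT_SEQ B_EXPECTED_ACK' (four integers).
After event 0: A_seq=240 A_ack=2000 B_seq=2000 B_ack=240

240 2000 2000 240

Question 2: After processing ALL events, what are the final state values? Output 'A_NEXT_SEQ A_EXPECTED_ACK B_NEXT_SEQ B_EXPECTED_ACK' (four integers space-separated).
Answer: 648 2000 2000 301

Derivation:
After event 0: A_seq=240 A_ack=2000 B_seq=2000 B_ack=240
After event 1: A_seq=301 A_ack=2000 B_seq=2000 B_ack=301
After event 2: A_seq=501 A_ack=2000 B_seq=2000 B_ack=301
After event 3: A_seq=550 A_ack=2000 B_seq=2000 B_ack=301
After event 4: A_seq=648 A_ack=2000 B_seq=2000 B_ack=301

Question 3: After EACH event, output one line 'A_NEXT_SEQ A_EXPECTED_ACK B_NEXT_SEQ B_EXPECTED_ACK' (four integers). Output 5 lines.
240 2000 2000 240
301 2000 2000 301
501 2000 2000 301
550 2000 2000 301
648 2000 2000 301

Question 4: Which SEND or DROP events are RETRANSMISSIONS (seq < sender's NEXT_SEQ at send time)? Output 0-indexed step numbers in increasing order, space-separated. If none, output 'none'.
Answer: none

Derivation:
Step 0: SEND seq=100 -> fresh
Step 1: SEND seq=240 -> fresh
Step 2: DROP seq=301 -> fresh
Step 3: SEND seq=501 -> fresh
Step 4: SEND seq=550 -> fresh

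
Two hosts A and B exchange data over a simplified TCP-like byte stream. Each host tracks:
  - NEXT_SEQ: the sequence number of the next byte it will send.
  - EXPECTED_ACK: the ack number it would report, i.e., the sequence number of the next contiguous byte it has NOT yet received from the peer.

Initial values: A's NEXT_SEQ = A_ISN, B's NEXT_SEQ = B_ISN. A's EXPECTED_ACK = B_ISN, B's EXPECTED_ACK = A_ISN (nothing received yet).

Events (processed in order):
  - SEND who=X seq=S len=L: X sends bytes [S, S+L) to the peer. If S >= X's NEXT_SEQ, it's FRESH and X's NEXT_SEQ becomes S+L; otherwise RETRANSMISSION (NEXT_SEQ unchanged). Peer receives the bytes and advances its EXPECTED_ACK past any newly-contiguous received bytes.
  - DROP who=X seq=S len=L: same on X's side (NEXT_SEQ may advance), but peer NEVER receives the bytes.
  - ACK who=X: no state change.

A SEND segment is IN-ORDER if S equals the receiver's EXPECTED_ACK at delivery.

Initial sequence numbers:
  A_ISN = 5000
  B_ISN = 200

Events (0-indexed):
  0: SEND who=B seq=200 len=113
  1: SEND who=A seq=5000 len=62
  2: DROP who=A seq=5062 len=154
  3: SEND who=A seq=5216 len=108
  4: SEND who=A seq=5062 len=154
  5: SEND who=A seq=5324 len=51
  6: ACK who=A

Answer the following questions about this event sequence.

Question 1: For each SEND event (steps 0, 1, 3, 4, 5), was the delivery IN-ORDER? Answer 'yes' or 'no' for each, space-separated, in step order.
Answer: yes yes no yes yes

Derivation:
Step 0: SEND seq=200 -> in-order
Step 1: SEND seq=5000 -> in-order
Step 3: SEND seq=5216 -> out-of-order
Step 4: SEND seq=5062 -> in-order
Step 5: SEND seq=5324 -> in-order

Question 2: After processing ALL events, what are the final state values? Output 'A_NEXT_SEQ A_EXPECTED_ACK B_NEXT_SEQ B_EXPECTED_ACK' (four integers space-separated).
Answer: 5375 313 313 5375

Derivation:
After event 0: A_seq=5000 A_ack=313 B_seq=313 B_ack=5000
After event 1: A_seq=5062 A_ack=313 B_seq=313 B_ack=5062
After event 2: A_seq=5216 A_ack=313 B_seq=313 B_ack=5062
After event 3: A_seq=5324 A_ack=313 B_seq=313 B_ack=5062
After event 4: A_seq=5324 A_ack=313 B_seq=313 B_ack=5324
After event 5: A_seq=5375 A_ack=313 B_seq=313 B_ack=5375
After event 6: A_seq=5375 A_ack=313 B_seq=313 B_ack=5375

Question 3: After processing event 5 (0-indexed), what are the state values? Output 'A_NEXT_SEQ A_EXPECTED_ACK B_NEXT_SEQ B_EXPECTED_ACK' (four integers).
After event 0: A_seq=5000 A_ack=313 B_seq=313 B_ack=5000
After event 1: A_seq=5062 A_ack=313 B_seq=313 B_ack=5062
After event 2: A_seq=5216 A_ack=313 B_seq=313 B_ack=5062
After event 3: A_seq=5324 A_ack=313 B_seq=313 B_ack=5062
After event 4: A_seq=5324 A_ack=313 B_seq=313 B_ack=5324
After event 5: A_seq=5375 A_ack=313 B_seq=313 B_ack=5375

5375 313 313 5375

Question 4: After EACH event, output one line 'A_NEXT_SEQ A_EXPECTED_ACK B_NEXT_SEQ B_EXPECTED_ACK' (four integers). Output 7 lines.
5000 313 313 5000
5062 313 313 5062
5216 313 313 5062
5324 313 313 5062
5324 313 313 5324
5375 313 313 5375
5375 313 313 5375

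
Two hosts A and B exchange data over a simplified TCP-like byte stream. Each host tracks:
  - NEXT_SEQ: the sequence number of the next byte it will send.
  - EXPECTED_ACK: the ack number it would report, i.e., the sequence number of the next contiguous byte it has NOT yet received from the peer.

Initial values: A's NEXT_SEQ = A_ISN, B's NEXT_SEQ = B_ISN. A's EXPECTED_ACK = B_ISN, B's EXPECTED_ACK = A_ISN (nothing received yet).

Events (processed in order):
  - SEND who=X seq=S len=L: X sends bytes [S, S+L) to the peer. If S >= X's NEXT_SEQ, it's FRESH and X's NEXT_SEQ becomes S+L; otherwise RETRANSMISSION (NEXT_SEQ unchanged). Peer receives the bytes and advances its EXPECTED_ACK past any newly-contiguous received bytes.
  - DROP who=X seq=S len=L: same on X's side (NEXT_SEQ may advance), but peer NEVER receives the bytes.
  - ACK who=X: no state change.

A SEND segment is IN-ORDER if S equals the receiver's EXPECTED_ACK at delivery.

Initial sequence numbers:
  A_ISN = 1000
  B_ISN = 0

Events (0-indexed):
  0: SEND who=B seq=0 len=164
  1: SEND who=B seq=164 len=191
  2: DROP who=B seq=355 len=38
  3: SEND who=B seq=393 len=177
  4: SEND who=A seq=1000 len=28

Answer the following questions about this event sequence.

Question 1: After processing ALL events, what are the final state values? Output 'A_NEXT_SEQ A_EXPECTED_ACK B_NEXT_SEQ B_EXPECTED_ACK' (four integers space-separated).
Answer: 1028 355 570 1028

Derivation:
After event 0: A_seq=1000 A_ack=164 B_seq=164 B_ack=1000
After event 1: A_seq=1000 A_ack=355 B_seq=355 B_ack=1000
After event 2: A_seq=1000 A_ack=355 B_seq=393 B_ack=1000
After event 3: A_seq=1000 A_ack=355 B_seq=570 B_ack=1000
After event 4: A_seq=1028 A_ack=355 B_seq=570 B_ack=1028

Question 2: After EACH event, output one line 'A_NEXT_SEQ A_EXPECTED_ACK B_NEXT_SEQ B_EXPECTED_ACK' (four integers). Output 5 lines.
1000 164 164 1000
1000 355 355 1000
1000 355 393 1000
1000 355 570 1000
1028 355 570 1028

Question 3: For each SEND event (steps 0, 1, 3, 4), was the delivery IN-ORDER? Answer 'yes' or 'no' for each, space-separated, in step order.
Answer: yes yes no yes

Derivation:
Step 0: SEND seq=0 -> in-order
Step 1: SEND seq=164 -> in-order
Step 3: SEND seq=393 -> out-of-order
Step 4: SEND seq=1000 -> in-order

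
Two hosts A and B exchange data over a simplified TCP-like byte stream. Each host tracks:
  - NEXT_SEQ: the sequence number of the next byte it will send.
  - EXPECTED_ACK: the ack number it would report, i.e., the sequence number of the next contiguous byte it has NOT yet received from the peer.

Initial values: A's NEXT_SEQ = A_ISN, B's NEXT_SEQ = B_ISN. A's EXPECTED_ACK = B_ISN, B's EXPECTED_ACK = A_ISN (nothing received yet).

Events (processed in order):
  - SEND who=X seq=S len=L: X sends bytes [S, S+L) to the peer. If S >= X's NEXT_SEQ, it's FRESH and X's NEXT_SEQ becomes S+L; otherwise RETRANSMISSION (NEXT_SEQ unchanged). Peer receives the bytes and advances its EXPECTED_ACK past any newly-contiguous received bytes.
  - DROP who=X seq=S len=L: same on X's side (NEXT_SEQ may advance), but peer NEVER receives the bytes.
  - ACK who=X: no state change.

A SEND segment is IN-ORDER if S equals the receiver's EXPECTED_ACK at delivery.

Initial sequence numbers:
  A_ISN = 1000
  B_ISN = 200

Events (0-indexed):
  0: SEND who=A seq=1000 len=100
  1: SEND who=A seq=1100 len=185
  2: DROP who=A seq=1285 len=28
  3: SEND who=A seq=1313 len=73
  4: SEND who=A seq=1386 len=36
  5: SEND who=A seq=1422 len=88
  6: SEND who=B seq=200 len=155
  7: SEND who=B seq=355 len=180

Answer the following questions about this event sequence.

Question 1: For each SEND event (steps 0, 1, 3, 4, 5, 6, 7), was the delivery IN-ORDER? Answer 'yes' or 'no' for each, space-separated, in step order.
Step 0: SEND seq=1000 -> in-order
Step 1: SEND seq=1100 -> in-order
Step 3: SEND seq=1313 -> out-of-order
Step 4: SEND seq=1386 -> out-of-order
Step 5: SEND seq=1422 -> out-of-order
Step 6: SEND seq=200 -> in-order
Step 7: SEND seq=355 -> in-order

Answer: yes yes no no no yes yes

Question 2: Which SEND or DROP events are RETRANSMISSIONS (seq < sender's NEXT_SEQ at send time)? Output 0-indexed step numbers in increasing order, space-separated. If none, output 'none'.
Step 0: SEND seq=1000 -> fresh
Step 1: SEND seq=1100 -> fresh
Step 2: DROP seq=1285 -> fresh
Step 3: SEND seq=1313 -> fresh
Step 4: SEND seq=1386 -> fresh
Step 5: SEND seq=1422 -> fresh
Step 6: SEND seq=200 -> fresh
Step 7: SEND seq=355 -> fresh

Answer: none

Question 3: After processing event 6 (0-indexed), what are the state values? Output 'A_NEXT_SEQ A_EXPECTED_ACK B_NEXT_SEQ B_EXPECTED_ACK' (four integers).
After event 0: A_seq=1100 A_ack=200 B_seq=200 B_ack=1100
After event 1: A_seq=1285 A_ack=200 B_seq=200 B_ack=1285
After event 2: A_seq=1313 A_ack=200 B_seq=200 B_ack=1285
After event 3: A_seq=1386 A_ack=200 B_seq=200 B_ack=1285
After event 4: A_seq=1422 A_ack=200 B_seq=200 B_ack=1285
After event 5: A_seq=1510 A_ack=200 B_seq=200 B_ack=1285
After event 6: A_seq=1510 A_ack=355 B_seq=355 B_ack=1285

1510 355 355 1285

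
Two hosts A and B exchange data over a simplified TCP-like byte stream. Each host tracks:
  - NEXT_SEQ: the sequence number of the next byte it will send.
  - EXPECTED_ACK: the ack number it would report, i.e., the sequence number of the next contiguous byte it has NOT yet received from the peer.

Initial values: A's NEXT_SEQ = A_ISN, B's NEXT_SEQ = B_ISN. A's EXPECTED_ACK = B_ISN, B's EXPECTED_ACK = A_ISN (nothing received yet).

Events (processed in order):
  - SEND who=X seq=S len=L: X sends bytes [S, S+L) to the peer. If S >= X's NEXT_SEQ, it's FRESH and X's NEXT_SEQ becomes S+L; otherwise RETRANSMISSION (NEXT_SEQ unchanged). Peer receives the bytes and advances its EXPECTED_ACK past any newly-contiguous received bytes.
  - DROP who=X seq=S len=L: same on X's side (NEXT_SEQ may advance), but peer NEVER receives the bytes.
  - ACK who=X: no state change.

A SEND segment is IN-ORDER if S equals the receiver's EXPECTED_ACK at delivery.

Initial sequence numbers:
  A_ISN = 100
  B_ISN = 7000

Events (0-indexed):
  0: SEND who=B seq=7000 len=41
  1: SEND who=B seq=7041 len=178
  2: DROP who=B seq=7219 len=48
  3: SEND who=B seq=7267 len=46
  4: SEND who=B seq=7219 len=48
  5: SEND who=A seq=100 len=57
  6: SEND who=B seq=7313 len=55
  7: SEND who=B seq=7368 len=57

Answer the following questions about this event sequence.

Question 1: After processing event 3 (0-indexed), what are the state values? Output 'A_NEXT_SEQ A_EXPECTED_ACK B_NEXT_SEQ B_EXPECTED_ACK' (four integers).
After event 0: A_seq=100 A_ack=7041 B_seq=7041 B_ack=100
After event 1: A_seq=100 A_ack=7219 B_seq=7219 B_ack=100
After event 2: A_seq=100 A_ack=7219 B_seq=7267 B_ack=100
After event 3: A_seq=100 A_ack=7219 B_seq=7313 B_ack=100

100 7219 7313 100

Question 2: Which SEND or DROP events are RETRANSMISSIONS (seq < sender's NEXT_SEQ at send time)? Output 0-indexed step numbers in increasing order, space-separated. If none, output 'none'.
Answer: 4

Derivation:
Step 0: SEND seq=7000 -> fresh
Step 1: SEND seq=7041 -> fresh
Step 2: DROP seq=7219 -> fresh
Step 3: SEND seq=7267 -> fresh
Step 4: SEND seq=7219 -> retransmit
Step 5: SEND seq=100 -> fresh
Step 6: SEND seq=7313 -> fresh
Step 7: SEND seq=7368 -> fresh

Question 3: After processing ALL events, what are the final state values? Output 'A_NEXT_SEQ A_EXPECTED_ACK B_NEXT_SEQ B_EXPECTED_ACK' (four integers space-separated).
Answer: 157 7425 7425 157

Derivation:
After event 0: A_seq=100 A_ack=7041 B_seq=7041 B_ack=100
After event 1: A_seq=100 A_ack=7219 B_seq=7219 B_ack=100
After event 2: A_seq=100 A_ack=7219 B_seq=7267 B_ack=100
After event 3: A_seq=100 A_ack=7219 B_seq=7313 B_ack=100
After event 4: A_seq=100 A_ack=7313 B_seq=7313 B_ack=100
After event 5: A_seq=157 A_ack=7313 B_seq=7313 B_ack=157
After event 6: A_seq=157 A_ack=7368 B_seq=7368 B_ack=157
After event 7: A_seq=157 A_ack=7425 B_seq=7425 B_ack=157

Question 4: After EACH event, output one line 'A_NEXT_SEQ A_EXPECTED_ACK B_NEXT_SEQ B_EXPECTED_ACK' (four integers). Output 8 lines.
100 7041 7041 100
100 7219 7219 100
100 7219 7267 100
100 7219 7313 100
100 7313 7313 100
157 7313 7313 157
157 7368 7368 157
157 7425 7425 157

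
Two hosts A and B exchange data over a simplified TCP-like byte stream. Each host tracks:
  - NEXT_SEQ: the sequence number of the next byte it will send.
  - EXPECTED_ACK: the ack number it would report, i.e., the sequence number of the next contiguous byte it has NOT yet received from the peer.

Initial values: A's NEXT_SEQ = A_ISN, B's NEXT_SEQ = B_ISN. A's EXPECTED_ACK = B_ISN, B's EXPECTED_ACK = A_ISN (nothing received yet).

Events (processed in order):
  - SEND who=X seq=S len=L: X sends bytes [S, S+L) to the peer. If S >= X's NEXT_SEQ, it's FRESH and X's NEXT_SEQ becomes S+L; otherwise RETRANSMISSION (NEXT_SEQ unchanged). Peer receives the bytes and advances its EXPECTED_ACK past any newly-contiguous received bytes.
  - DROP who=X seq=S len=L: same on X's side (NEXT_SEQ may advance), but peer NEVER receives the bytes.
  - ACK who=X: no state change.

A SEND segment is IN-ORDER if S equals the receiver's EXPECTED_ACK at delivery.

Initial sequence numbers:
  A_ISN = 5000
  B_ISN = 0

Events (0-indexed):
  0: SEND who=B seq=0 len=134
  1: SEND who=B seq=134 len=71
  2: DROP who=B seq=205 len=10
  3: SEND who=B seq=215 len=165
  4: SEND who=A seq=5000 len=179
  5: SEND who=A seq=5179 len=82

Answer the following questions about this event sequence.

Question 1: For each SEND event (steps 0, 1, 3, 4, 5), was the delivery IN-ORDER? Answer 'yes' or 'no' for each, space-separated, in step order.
Answer: yes yes no yes yes

Derivation:
Step 0: SEND seq=0 -> in-order
Step 1: SEND seq=134 -> in-order
Step 3: SEND seq=215 -> out-of-order
Step 4: SEND seq=5000 -> in-order
Step 5: SEND seq=5179 -> in-order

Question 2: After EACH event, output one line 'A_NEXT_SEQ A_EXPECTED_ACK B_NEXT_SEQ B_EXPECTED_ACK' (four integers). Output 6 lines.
5000 134 134 5000
5000 205 205 5000
5000 205 215 5000
5000 205 380 5000
5179 205 380 5179
5261 205 380 5261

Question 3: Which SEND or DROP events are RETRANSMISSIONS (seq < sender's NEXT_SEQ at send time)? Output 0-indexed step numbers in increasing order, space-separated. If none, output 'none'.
Answer: none

Derivation:
Step 0: SEND seq=0 -> fresh
Step 1: SEND seq=134 -> fresh
Step 2: DROP seq=205 -> fresh
Step 3: SEND seq=215 -> fresh
Step 4: SEND seq=5000 -> fresh
Step 5: SEND seq=5179 -> fresh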